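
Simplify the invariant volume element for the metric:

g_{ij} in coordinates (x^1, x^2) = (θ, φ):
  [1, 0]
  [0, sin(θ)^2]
det(g) = sin(θ)^2
√|det(g)| = sin(θ) (taking 0 < θ < π so that |sin(θ)| = sin(θ))
Volume element: dV = sin(θ) dθ dφ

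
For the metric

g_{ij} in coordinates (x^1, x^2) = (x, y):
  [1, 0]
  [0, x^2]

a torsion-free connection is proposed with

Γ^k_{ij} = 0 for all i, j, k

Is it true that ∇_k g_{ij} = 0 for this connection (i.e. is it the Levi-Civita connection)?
Using ∇_k g_{ij} = ∂_k g_{ij} - Γ^m_{ki} g_{mj} - Γ^m_{kj} g_{im}:
∇_x g_{yy} = (2*x) - (0) - (0) = 2*x ≠ 0
So the connection is not metric compatible (it is not the Levi-Civita connection).
No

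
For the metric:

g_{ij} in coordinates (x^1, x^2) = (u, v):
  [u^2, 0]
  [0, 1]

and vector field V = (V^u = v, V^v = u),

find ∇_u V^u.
Non-zero Christoffel symbols:
Γ^u_{u u} = 1/u
∇_u V^u = ∂_u V^u + Γ^u_{u j} V^j
  = (0) + (1/u)(v) + (0)(u)
  = v/u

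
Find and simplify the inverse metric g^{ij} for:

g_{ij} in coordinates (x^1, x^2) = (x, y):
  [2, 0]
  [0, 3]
The metric is diagonal, so g^{ij} is diagonal with entries 1/g_{ii}: diag(1/2, 1/3).
g^{ij}:
  [1/2, 0]
  [0, 1/3]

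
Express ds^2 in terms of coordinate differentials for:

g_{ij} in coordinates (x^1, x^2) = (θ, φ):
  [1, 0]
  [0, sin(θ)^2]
ds^2 = g_{ij} dx^i dx^j; only the non-zero components contribute.
ds^2 = dθ^2 + sin(θ)^2 dφ^2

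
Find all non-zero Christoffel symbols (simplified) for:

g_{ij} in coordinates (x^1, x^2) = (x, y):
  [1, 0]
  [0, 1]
Using Γ^k_{ij} = (1/2) g^{km} (∂_i g_{mj} + ∂_j g_{mi} - ∂_m g_{ij}); the metric is diagonal, so only the m = k term contributes.
Every metric component is constant, so all ∂_m g_{ij} = 0 and every Christoffel symbol vanishes.
All Christoffel symbols are zero.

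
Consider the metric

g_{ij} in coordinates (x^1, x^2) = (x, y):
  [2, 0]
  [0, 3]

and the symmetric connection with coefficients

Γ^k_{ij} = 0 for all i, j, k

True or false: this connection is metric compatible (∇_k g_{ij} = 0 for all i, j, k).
Using ∇_k g_{ij} = ∂_k g_{ij} - Γ^m_{ki} g_{mj} - Γ^m_{kj} g_{im}:
e.g. ∇_y g_{xy} = (0) - (0) - (0) = 0
Every component ∇_k g_{ij} vanishes: the connection is metric compatible.
True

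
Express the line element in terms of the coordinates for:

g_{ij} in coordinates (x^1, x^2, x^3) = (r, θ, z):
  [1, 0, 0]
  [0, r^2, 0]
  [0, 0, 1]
ds^2 = g_{ij} dx^i dx^j; only the non-zero components contribute.
ds^2 = dr^2 + r^2 dθ^2 + dz^2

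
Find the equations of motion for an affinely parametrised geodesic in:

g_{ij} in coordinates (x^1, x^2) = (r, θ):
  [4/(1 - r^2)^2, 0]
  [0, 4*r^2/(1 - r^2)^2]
Geodesic equation: d^2x^k/dλ^2 + Γ^k_{ij} (dx^i/dλ)(dx^j/dλ) = 0.
Non-zero Christoffel symbols:
Γ^r_{r r} = 2*r/(1 - r^2)
Γ^r_{θ θ} = (r^3 + r)/(r^2 - 1)
Γ^θ_{r θ} = (-r^2 - 1)/(r^3 - r)
Substituting (the symmetric pair Γ^k_{ij}, Γ^k_{ji} combines into a factor 2):
d^2r/dλ^2 + (2*r/(1 - r^2)) (dr/dλ)^2 + ((r^3 + r)/(r^2 - 1)) (dθ/dλ)^2 = 0
d^2θ/dλ^2 + ((-2*r^2 - 2)/(r^3 - r)) (dr/dλ)(dθ/dλ) = 0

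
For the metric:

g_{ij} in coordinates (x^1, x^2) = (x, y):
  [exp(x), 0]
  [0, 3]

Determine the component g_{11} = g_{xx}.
With x^1 = x, x^2 = y, g_{11} = g_{xx} is the row-1, column-1 entry of the matrix.
g_{11} = exp(x)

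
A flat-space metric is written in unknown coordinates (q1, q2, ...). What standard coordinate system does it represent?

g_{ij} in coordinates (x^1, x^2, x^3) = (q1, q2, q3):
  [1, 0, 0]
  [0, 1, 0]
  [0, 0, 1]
All components are constant and the metric is the identity, i.e. orthonormal rectilinear coordinates.
Cartesian (3D) coordinates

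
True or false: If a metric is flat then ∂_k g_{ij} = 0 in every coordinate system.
Flatness means R^i_{jkl} = 0; the components can still vary, e.g. the flat plane in polar coordinates has g_{θθ} = r^2.
False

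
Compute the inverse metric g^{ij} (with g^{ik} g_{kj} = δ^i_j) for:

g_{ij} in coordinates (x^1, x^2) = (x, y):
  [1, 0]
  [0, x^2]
The metric is diagonal, so g^{ij} is diagonal with entries 1/g_{ii}: diag(1, 1/(x^2)).
g^{ij}:
  [1, 0]
  [0, 1/x^2]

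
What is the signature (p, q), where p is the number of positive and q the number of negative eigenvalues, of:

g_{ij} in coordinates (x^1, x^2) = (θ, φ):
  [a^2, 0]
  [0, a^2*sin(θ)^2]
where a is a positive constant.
The metric is diagonal, so its eigenvalues are the diagonal entries: a^2, a^2*sin(θ)^2 (at a generic point, where coordinate-dependent entries are positive).
2 positive, 0 negative.
(2, 0) - Riemannian (positive definite)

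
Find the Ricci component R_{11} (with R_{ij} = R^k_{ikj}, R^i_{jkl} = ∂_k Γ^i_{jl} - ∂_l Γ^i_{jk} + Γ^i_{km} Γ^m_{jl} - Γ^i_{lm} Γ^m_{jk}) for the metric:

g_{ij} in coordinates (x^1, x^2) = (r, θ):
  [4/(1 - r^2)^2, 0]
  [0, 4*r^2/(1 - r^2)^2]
Non-zero Christoffel symbols (Γ^k_{ij} = Γ^k_{ji}):
Γ^r_{r r} = 2*r/(1 - r^2)
Γ^r_{θ θ} = (r^3 + r)/(r^2 - 1)
Γ^θ_{r θ} = (-r^2 - 1)/(r^3 - r)
R^r_{r r r} = 0 (a repeated index in an antisymmetric pair)
R^θ_{r θ r} = ∂_θ Γ^θ_{r r} - ∂_r Γ^θ_{r θ} + Γ^θ_{θ m} Γ^m_{r r} - Γ^θ_{r m} Γ^m_{r θ}
  = (0) - ((r^4 + 4*r^2 - 1)/(r^3 - r)^2) + (2*(r^2 + 1)/(r^2 - 1)^2) - ((r^2 + 1)^2/(r^3 - r)^2) = -4/(r^2 - 1)^2
R_{rr} = R^r_{r r r} + R^θ_{r θ r} = (0) + (-4/(r^2 - 1)^2) = -4/(r^2 - 1)^2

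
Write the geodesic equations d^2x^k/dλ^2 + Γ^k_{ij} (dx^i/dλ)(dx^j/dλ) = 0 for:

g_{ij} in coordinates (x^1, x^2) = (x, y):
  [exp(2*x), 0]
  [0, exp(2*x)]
Geodesic equation: d^2x^k/dλ^2 + Γ^k_{ij} (dx^i/dλ)(dx^j/dλ) = 0.
Non-zero Christoffel symbols:
Γ^x_{x x} = 1
Γ^x_{y y} = -1
Γ^y_{x y} = 1
Substituting (the symmetric pair Γ^k_{ij}, Γ^k_{ji} combines into a factor 2):
d^2x/dλ^2 + (dx/dλ)^2 - (dy/dλ)^2 = 0
d^2y/dλ^2 + 2 (dx/dλ)(dy/dλ) = 0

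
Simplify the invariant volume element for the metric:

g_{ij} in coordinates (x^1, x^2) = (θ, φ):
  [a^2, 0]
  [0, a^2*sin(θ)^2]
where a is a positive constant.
det(g) = a^4*sin(θ)^2
√|det(g)| = a^2*sin(θ) (taking 0 < θ < π so that |sin(θ)| = sin(θ))
Volume element: dV = a^2*sin(θ) dθ dφ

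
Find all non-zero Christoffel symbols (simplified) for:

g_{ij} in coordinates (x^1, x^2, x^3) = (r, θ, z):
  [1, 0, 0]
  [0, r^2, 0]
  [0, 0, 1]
Using Γ^k_{ij} = (1/2) g^{km} (∂_i g_{mj} + ∂_j g_{mi} - ∂_m g_{ij}); the metric is diagonal, so only the m = k term contributes.
Non-zero symbols (using the symmetry Γ^k_{ij} = Γ^k_{ji}):
Γ^r_{θ θ} = (1/2) g^{rr} (∂_θ g_{rθ} + ∂_θ g_{rθ} - ∂_r g_{θθ}) = (1/2)(1)((0) + (0) - (2*r)) = -r
Γ^θ_{r θ} = (1/2) g^{θθ} (∂_r g_{θθ} + ∂_θ g_{θr} - ∂_θ g_{rθ}) = (1/2)(1/r^2)((2*r) + (0) - (0)) = 1/r
All other Christoffel symbols are zero.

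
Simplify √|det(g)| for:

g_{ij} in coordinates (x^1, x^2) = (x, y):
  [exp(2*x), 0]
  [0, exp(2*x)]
det(g) = exp(4*x)
√|det(g)| = exp(2*x)
Volume element: dV = exp(2*x) dx dy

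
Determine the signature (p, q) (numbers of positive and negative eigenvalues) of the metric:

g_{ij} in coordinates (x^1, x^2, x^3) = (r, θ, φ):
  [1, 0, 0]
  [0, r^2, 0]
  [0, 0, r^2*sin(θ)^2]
The metric is diagonal, so its eigenvalues are the diagonal entries: 1, r^2, r^2*sin(θ)^2 (at a generic point, where coordinate-dependent entries are positive).
3 positive, 0 negative.
(3, 0) - Riemannian (positive definite)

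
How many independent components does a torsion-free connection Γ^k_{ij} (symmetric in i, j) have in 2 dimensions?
Γ^k_{ij} has n choices for the upper index and n(n+1)/2 independent symmetric lower index pairs.
Total = 2 × 2×3/2 = 2 × 3 = 6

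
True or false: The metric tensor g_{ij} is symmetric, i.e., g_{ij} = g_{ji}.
By definition the metric is a symmetric bilinear form, g_{ij} = g_{ji}.
True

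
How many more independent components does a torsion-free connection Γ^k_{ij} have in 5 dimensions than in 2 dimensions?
Independent components in n dimensions: n × n(n+1)/2 = n^2(n+1)/2.
5D: 5 × 15 = 75
2D: 2 × 3 = 6
Difference = 75 - 6 = 69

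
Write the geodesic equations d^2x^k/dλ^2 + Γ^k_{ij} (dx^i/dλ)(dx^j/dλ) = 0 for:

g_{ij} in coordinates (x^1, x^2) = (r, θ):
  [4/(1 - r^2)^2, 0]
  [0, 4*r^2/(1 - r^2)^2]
Geodesic equation: d^2x^k/dλ^2 + Γ^k_{ij} (dx^i/dλ)(dx^j/dλ) = 0.
Non-zero Christoffel symbols:
Γ^r_{r r} = 2*r/(1 - r^2)
Γ^r_{θ θ} = (r^3 + r)/(r^2 - 1)
Γ^θ_{r θ} = (-r^2 - 1)/(r^3 - r)
Substituting (the symmetric pair Γ^k_{ij}, Γ^k_{ji} combines into a factor 2):
d^2r/dλ^2 + (2*r/(1 - r^2)) (dr/dλ)^2 + ((r^3 + r)/(r^2 - 1)) (dθ/dλ)^2 = 0
d^2θ/dλ^2 + ((-2*r^2 - 2)/(r^3 - r)) (dr/dλ)(dθ/dλ) = 0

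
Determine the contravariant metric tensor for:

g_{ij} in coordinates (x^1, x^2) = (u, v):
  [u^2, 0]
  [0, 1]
The metric is diagonal, so g^{ij} is diagonal with entries 1/g_{ii}: diag(1/(u^2), 1).
g^{ij}:
  [1/u^2, 0]
  [0, 1]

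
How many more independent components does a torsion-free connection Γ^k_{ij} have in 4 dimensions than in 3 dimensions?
Independent components in n dimensions: n × n(n+1)/2 = n^2(n+1)/2.
4D: 4 × 10 = 40
3D: 3 × 6 = 18
Difference = 40 - 18 = 22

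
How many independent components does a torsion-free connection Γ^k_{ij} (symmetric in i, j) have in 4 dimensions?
Γ^k_{ij} has n choices for the upper index and n(n+1)/2 independent symmetric lower index pairs.
Total = 4 × 4×5/2 = 4 × 10 = 40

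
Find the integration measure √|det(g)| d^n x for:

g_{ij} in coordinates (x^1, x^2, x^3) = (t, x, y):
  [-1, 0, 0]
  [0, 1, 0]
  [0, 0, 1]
det(g) = -1
√|det(g)| = 1
Volume element: dV = 1 dt dx dy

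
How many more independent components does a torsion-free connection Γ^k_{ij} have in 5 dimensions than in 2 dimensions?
Independent components in n dimensions: n × n(n+1)/2 = n^2(n+1)/2.
5D: 5 × 15 = 75
2D: 2 × 3 = 6
Difference = 75 - 6 = 69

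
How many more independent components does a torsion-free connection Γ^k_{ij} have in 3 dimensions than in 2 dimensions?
Independent components in n dimensions: n × n(n+1)/2 = n^2(n+1)/2.
3D: 3 × 6 = 18
2D: 2 × 3 = 6
Difference = 18 - 6 = 12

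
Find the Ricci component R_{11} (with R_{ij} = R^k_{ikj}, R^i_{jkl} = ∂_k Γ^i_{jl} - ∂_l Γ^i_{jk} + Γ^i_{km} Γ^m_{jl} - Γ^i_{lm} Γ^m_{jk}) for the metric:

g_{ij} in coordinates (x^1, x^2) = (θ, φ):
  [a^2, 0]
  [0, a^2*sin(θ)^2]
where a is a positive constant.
Non-zero Christoffel symbols (Γ^k_{ij} = Γ^k_{ji}):
Γ^θ_{φ φ} = -sin(2*θ)/2
Γ^φ_{θ φ} = 1/tan(θ)
R^θ_{θ θ θ} = 0 (a repeated index in an antisymmetric pair)
R^φ_{θ φ θ} = ∂_φ Γ^φ_{θ θ} - ∂_θ Γ^φ_{θ φ} + Γ^φ_{φ m} Γ^m_{θ θ} - Γ^φ_{θ m} Γ^m_{θ φ}
  = (0) - (-1/sin(θ)^2) + (0) - (1/tan(θ)^2) = 1
R_{θθ} = R^θ_{θ θ θ} + R^φ_{θ φ θ} = (0) + (1) = 1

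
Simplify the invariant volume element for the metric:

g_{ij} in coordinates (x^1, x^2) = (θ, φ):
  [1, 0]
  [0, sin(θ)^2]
det(g) = sin(θ)^2
√|det(g)| = sin(θ) (taking 0 < θ < π so that |sin(θ)| = sin(θ))
Volume element: dV = sin(θ) dθ dφ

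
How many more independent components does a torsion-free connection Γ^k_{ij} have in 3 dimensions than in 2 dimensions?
Independent components in n dimensions: n × n(n+1)/2 = n^2(n+1)/2.
3D: 3 × 6 = 18
2D: 2 × 3 = 6
Difference = 18 - 6 = 12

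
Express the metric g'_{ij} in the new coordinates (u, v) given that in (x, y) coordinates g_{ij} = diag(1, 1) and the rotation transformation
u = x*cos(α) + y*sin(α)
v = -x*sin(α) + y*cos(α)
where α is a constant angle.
Invert the transformation: x = u*cos(α) - v*sin(α), y = u*sin(α) + v*cos(α)
g'_{ij} = (∂x^k/∂x'^i)(∂x^l/∂x'^j) g_{kl}; with g_{kl} = δ_{kl} this is Σ_k (∂x^k/∂x'^i)(∂x^k/∂x'^j).
Jacobian: ∂x/∂u = cos(α), ∂x/∂v = -sin(α), ∂y/∂u = sin(α), ∂y/∂v = cos(α)
g'_{uu} = (cos(α))(cos(α)) + (sin(α))(sin(α)) = 1
g'_{uv} = (cos(α))(-sin(α)) + (sin(α))(cos(α)) = 0
g'_{vv} = (-sin(α))(-sin(α)) + (cos(α))(cos(α)) = 1
g'_{ij} = diag(1, 1)
The Euclidean metric is invariant under rotations.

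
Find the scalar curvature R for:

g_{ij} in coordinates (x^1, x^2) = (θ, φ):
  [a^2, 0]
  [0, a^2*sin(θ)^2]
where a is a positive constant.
Non-zero Christoffel symbols (Γ^k_{ij} = Γ^k_{ji}):
Γ^θ_{φ φ} = -sin(2*θ)/2
Γ^φ_{θ φ} = 1/tan(θ)
Ricci tensor (R_{ij} = R^k_{ikj}): R_{θθ} = 1, R_{θφ} = 0, R_{φφ} = sin(θ)^2
Inverse metric: g^{θθ} = 1/a^2, g^{φφ} = 1/(a^2*sin(θ)^2)
R = g^{ij} R_{ij} = (1/a^2)(1) + (1/(a^2*sin(θ)^2))(sin(θ)^2) = 2/a^2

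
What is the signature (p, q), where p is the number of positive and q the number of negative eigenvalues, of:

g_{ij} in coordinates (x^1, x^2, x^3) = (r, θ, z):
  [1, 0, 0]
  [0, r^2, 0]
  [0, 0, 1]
The metric is diagonal, so its eigenvalues are the diagonal entries: 1, r^2, 1 (at a generic point, where coordinate-dependent entries are positive).
3 positive, 0 negative.
(3, 0) - Riemannian (positive definite)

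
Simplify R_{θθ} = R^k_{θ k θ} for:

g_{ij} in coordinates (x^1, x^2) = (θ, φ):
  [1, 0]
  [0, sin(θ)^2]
Non-zero Christoffel symbols (Γ^k_{ij} = Γ^k_{ji}):
Γ^θ_{φ φ} = -sin(2*θ)/2
Γ^φ_{θ φ} = 1/tan(θ)
R^θ_{θ θ θ} = 0 (a repeated index in an antisymmetric pair)
R^φ_{θ φ θ} = ∂_φ Γ^φ_{θ θ} - ∂_θ Γ^φ_{θ φ} + Γ^φ_{φ m} Γ^m_{θ θ} - Γ^φ_{θ m} Γ^m_{θ φ}
  = (0) - (-1/sin(θ)^2) + (0) - (1/tan(θ)^2) = 1
R_{θθ} = R^θ_{θ θ θ} + R^φ_{θ φ θ} = (0) + (1) = 1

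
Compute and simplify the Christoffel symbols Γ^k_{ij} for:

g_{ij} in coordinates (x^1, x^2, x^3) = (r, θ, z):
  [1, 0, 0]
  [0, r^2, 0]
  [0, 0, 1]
Using Γ^k_{ij} = (1/2) g^{km} (∂_i g_{mj} + ∂_j g_{mi} - ∂_m g_{ij}); the metric is diagonal, so only the m = k term contributes.
Non-zero symbols (using the symmetry Γ^k_{ij} = Γ^k_{ji}):
Γ^r_{θ θ} = (1/2) g^{rr} (∂_θ g_{rθ} + ∂_θ g_{rθ} - ∂_r g_{θθ}) = (1/2)(1)((0) + (0) - (2*r)) = -r
Γ^θ_{r θ} = (1/2) g^{θθ} (∂_r g_{θθ} + ∂_θ g_{θr} - ∂_θ g_{rθ}) = (1/2)(1/r^2)((2*r) + (0) - (0)) = 1/r
All other Christoffel symbols are zero.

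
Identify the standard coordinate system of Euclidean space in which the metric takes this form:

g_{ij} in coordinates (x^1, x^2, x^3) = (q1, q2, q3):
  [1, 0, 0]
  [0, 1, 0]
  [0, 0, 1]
All components are constant and the metric is the identity, i.e. orthonormal rectilinear coordinates.
Cartesian (3D) coordinates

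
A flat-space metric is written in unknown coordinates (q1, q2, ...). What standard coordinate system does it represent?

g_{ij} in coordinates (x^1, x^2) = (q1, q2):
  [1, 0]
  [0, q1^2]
The line element ds^2 = dq1^2 + q1^2 dq2^2 is dr^2 + r^2 dθ^2 with q1 = r, q2 = θ.
polar coordinates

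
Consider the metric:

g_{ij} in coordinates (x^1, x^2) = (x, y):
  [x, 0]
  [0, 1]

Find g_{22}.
With x^1 = x, x^2 = y, g_{22} = g_{yy} is the row-2, column-2 entry of the matrix.
g_{22} = 1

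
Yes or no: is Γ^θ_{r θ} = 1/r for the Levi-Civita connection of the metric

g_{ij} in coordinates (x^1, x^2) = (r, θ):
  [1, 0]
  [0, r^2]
Γ^θ_{r θ} = (1/2) g^{θθ} (∂_r g_{θθ} + ∂_θ g_{θr} - ∂_θ g_{rθ}) = (1/2)(1/r^2)((2*r) + (0) - (0)) = 1/r
This equals the proposed value 1/r.
Yes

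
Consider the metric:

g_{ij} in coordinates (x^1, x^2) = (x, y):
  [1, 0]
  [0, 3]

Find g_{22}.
With x^1 = x, x^2 = y, g_{22} = g_{yy} is the row-2, column-2 entry of the matrix.
g_{22} = 3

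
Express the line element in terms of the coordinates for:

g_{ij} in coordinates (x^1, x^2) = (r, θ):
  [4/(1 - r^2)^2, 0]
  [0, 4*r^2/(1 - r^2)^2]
ds^2 = g_{ij} dx^i dx^j; only the non-zero components contribute.
ds^2 = (4/(1 - r^2)^2) dr^2 + (4*r^2/(1 - r^2)^2) dθ^2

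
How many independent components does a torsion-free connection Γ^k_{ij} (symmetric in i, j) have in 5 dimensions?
Γ^k_{ij} has n choices for the upper index and n(n+1)/2 independent symmetric lower index pairs.
Total = 5 × 5×6/2 = 5 × 15 = 75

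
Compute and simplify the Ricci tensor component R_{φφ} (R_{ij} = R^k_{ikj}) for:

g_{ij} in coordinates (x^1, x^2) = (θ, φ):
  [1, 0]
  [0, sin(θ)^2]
Non-zero Christoffel symbols (Γ^k_{ij} = Γ^k_{ji}):
Γ^θ_{φ φ} = -sin(2*θ)/2
Γ^φ_{θ φ} = 1/tan(θ)
R^θ_{φ θ φ} = ∂_θ Γ^θ_{φ φ} - ∂_φ Γ^θ_{φ θ} + Γ^θ_{θ m} Γ^m_{φ φ} - Γ^θ_{φ m} Γ^m_{φ θ}
  = (-cos(2*θ)) - (0) + (0) - (-cos(θ)^2) = sin(θ)^2
R^φ_{φ φ φ} = 0 (a repeated index in an antisymmetric pair)
R_{φφ} = R^θ_{φ θ φ} + R^φ_{φ φ φ} = (sin(θ)^2) + (0) = sin(θ)^2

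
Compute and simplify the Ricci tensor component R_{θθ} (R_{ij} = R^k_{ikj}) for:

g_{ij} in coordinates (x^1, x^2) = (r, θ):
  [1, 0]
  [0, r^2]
Non-zero Christoffel symbols (Γ^k_{ij} = Γ^k_{ji}):
Γ^r_{θ θ} = -r
Γ^θ_{r θ} = 1/r
R^r_{θ r θ} = ∂_r Γ^r_{θ θ} - ∂_θ Γ^r_{θ r} + Γ^r_{r m} Γ^m_{θ θ} - Γ^r_{θ m} Γ^m_{θ r}
  = (-1) - (0) + (0) - (-1) = 0
R^θ_{θ θ θ} = 0 (a repeated index in an antisymmetric pair)
R_{θθ} = R^r_{θ r θ} + R^θ_{θ θ θ} = (0) + (0) = 0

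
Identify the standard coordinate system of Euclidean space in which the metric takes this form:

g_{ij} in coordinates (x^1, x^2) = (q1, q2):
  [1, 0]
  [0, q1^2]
The line element ds^2 = dq1^2 + q1^2 dq2^2 is dr^2 + r^2 dθ^2 with q1 = r, q2 = θ.
polar coordinates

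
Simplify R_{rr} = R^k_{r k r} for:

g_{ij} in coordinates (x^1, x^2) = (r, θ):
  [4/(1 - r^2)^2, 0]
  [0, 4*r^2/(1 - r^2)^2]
Non-zero Christoffel symbols (Γ^k_{ij} = Γ^k_{ji}):
Γ^r_{r r} = 2*r/(1 - r^2)
Γ^r_{θ θ} = (r^3 + r)/(r^2 - 1)
Γ^θ_{r θ} = (-r^2 - 1)/(r^3 - r)
R^r_{r r r} = 0 (a repeated index in an antisymmetric pair)
R^θ_{r θ r} = ∂_θ Γ^θ_{r r} - ∂_r Γ^θ_{r θ} + Γ^θ_{θ m} Γ^m_{r r} - Γ^θ_{r m} Γ^m_{r θ}
  = (0) - ((r^4 + 4*r^2 - 1)/(r^3 - r)^2) + (2*(r^2 + 1)/(r^2 - 1)^2) - ((r^2 + 1)^2/(r^3 - r)^2) = -4/(r^2 - 1)^2
R_{rr} = R^r_{r r r} + R^θ_{r θ r} = (0) + (-4/(r^2 - 1)^2) = -4/(r^2 - 1)^2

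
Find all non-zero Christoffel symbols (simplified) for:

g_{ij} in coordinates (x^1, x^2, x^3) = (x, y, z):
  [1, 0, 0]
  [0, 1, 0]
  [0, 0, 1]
Using Γ^k_{ij} = (1/2) g^{km} (∂_i g_{mj} + ∂_j g_{mi} - ∂_m g_{ij}); the metric is diagonal, so only the m = k term contributes.
Every metric component is constant, so all ∂_m g_{ij} = 0 and every Christoffel symbol vanishes.
All Christoffel symbols are zero.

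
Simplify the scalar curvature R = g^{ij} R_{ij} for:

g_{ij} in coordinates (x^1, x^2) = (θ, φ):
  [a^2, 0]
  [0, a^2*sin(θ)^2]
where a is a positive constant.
Non-zero Christoffel symbols (Γ^k_{ij} = Γ^k_{ji}):
Γ^θ_{φ φ} = -sin(2*θ)/2
Γ^φ_{θ φ} = 1/tan(θ)
Ricci tensor (R_{ij} = R^k_{ikj}): R_{θθ} = 1, R_{θφ} = 0, R_{φφ} = sin(θ)^2
Inverse metric: g^{θθ} = 1/a^2, g^{φφ} = 1/(a^2*sin(θ)^2)
R = g^{ij} R_{ij} = (1/a^2)(1) + (1/(a^2*sin(θ)^2))(sin(θ)^2) = 2/a^2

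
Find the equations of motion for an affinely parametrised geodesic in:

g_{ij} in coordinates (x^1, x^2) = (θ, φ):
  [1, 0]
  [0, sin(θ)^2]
Geodesic equation: d^2x^k/dλ^2 + Γ^k_{ij} (dx^i/dλ)(dx^j/dλ) = 0.
Non-zero Christoffel symbols:
Γ^θ_{φ φ} = -sin(2*θ)/2
Γ^φ_{θ φ} = 1/tan(θ)
Substituting (the symmetric pair Γ^k_{ij}, Γ^k_{ji} combines into a factor 2):
d^2θ/dλ^2 - (sin(2*θ)/2) (dφ/dλ)^2 = 0
d^2φ/dλ^2 + (2/tan(θ)) (dθ/dλ)(dφ/dλ) = 0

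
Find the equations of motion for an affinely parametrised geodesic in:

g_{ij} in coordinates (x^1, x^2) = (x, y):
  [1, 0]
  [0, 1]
Geodesic equation: d^2x^k/dλ^2 + Γ^k_{ij} (dx^i/dλ)(dx^j/dλ) = 0.
All Christoffel symbols vanish, so the geodesics are straight lines:
d^2x/dλ^2 = 0
d^2y/dλ^2 = 0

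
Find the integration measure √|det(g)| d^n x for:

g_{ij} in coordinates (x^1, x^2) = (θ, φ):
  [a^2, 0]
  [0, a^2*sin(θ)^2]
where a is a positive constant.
det(g) = a^4*sin(θ)^2
√|det(g)| = a^2*sin(θ) (taking 0 < θ < π so that |sin(θ)| = sin(θ))
Volume element: dV = a^2*sin(θ) dθ dφ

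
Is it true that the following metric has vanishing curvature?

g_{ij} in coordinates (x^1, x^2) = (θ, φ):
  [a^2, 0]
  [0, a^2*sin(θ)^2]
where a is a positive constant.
Non-zero Christoffel symbols:
Γ^θ_{φ φ} = -sin(2*θ)/2
Γ^φ_{θ φ} = 1/tan(θ)
Ricci tensor: R_{θθ} = 1, R_{θφ} = 0, R_{φφ} = sin(θ)^2
The Ricci tensor is non-zero, so the Riemann tensor is non-zero: not flat.
No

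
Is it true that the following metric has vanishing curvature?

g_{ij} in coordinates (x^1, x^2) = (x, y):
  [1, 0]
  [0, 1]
All metric components are constant, so every Christoffel symbol vanishes and R^i_{jkl} = 0.
Yes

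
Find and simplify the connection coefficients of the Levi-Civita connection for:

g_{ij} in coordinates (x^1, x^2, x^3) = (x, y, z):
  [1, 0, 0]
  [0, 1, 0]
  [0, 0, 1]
Using Γ^k_{ij} = (1/2) g^{km} (∂_i g_{mj} + ∂_j g_{mi} - ∂_m g_{ij}); the metric is diagonal, so only the m = k term contributes.
Every metric component is constant, so all ∂_m g_{ij} = 0 and every Christoffel symbol vanishes.
All Christoffel symbols are zero.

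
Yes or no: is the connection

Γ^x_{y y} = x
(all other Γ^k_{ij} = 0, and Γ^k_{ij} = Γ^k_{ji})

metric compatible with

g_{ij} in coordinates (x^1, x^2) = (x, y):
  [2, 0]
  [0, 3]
Using ∇_k g_{ij} = ∂_k g_{ij} - Γ^m_{ki} g_{mj} - Γ^m_{kj} g_{im}:
∇_y g_{xy} = (0) - (0) - (2*x) = -2*x ≠ 0
So the connection is not metric compatible (it is not the Levi-Civita connection).
No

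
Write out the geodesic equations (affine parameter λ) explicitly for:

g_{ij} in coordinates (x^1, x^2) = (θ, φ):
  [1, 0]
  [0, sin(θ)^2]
Geodesic equation: d^2x^k/dλ^2 + Γ^k_{ij} (dx^i/dλ)(dx^j/dλ) = 0.
Non-zero Christoffel symbols:
Γ^θ_{φ φ} = -sin(2*θ)/2
Γ^φ_{θ φ} = 1/tan(θ)
Substituting (the symmetric pair Γ^k_{ij}, Γ^k_{ji} combines into a factor 2):
d^2θ/dλ^2 - (sin(2*θ)/2) (dφ/dλ)^2 = 0
d^2φ/dλ^2 + (2/tan(θ)) (dθ/dλ)(dφ/dλ) = 0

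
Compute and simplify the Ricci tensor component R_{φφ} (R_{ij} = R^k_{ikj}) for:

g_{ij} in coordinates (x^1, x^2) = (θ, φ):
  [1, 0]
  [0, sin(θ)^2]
Non-zero Christoffel symbols (Γ^k_{ij} = Γ^k_{ji}):
Γ^θ_{φ φ} = -sin(2*θ)/2
Γ^φ_{θ φ} = 1/tan(θ)
R^θ_{φ θ φ} = ∂_θ Γ^θ_{φ φ} - ∂_φ Γ^θ_{φ θ} + Γ^θ_{θ m} Γ^m_{φ φ} - Γ^θ_{φ m} Γ^m_{φ θ}
  = (-cos(2*θ)) - (0) + (0) - (-cos(θ)^2) = sin(θ)^2
R^φ_{φ φ φ} = 0 (a repeated index in an antisymmetric pair)
R_{φφ} = R^θ_{φ θ φ} + R^φ_{φ φ φ} = (sin(θ)^2) + (0) = sin(θ)^2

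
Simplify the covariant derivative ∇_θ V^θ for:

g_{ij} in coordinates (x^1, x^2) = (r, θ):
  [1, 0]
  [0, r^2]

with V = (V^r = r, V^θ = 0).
Non-zero Christoffel symbols:
Γ^r_{θ θ} = -r
Γ^θ_{r θ} = 1/r
∇_θ V^θ = ∂_θ V^θ + Γ^θ_{θ j} V^j
  = (0) + (1/r)(r) + (0)(0)
  = 1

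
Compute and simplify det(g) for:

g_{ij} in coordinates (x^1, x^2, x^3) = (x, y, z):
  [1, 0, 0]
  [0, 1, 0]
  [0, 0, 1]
Diagonal metric: det(g) = g_{11}·g_{22}·g_{33}
= (1)·(1)·(1)
det(g) = 1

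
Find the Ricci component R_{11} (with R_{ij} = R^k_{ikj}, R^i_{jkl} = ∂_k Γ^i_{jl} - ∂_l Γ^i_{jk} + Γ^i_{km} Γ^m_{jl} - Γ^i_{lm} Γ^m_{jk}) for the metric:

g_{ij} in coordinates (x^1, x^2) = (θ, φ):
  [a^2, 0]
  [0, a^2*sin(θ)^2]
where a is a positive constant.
Non-zero Christoffel symbols (Γ^k_{ij} = Γ^k_{ji}):
Γ^θ_{φ φ} = -sin(2*θ)/2
Γ^φ_{θ φ} = 1/tan(θ)
R^θ_{θ θ θ} = 0 (a repeated index in an antisymmetric pair)
R^φ_{θ φ θ} = ∂_φ Γ^φ_{θ θ} - ∂_θ Γ^φ_{θ φ} + Γ^φ_{φ m} Γ^m_{θ θ} - Γ^φ_{θ m} Γ^m_{θ φ}
  = (0) - (-1/sin(θ)^2) + (0) - (1/tan(θ)^2) = 1
R_{θθ} = R^θ_{θ θ θ} + R^φ_{θ φ θ} = (0) + (1) = 1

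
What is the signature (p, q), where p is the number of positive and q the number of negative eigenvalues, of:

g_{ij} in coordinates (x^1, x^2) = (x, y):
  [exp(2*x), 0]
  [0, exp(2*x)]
The metric is diagonal, so its eigenvalues are the diagonal entries: exp(2*x), exp(2*x) (at a generic point, where coordinate-dependent entries are positive).
2 positive, 0 negative.
(2, 0) - Riemannian (positive definite)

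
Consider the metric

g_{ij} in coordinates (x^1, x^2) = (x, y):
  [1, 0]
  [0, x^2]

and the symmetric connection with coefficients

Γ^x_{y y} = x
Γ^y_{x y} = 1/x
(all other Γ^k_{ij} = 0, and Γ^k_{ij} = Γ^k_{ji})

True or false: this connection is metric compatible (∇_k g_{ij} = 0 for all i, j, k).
Using ∇_k g_{ij} = ∂_k g_{ij} - Γ^m_{ki} g_{mj} - Γ^m_{kj} g_{im}:
∇_y g_{xy} = (0) - (x) - (x) = -2*x ≠ 0
So the connection is not metric compatible (it is not the Levi-Civita connection).
False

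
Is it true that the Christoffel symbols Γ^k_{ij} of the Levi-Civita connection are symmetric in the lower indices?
The Levi-Civita connection is torsion-free, which is exactly Γ^k_{ij} = Γ^k_{ji}.
Yes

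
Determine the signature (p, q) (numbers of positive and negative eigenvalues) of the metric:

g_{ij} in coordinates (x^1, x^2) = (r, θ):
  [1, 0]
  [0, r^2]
The metric is diagonal, so its eigenvalues are the diagonal entries: 1, r^2 (at a generic point, where coordinate-dependent entries are positive).
2 positive, 0 negative.
(2, 0) - Riemannian (positive definite)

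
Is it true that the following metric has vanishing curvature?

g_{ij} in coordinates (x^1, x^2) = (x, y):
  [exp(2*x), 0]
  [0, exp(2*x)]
Non-zero Christoffel symbols:
Γ^x_{x x} = 1
Γ^x_{y y} = -1
Γ^y_{x y} = 1
Ricci tensor: R_{xx} = 0, R_{xy} = 0, R_{yy} = 0
All R_{ij} vanish; in 2 dimensions the Riemann tensor is fully determined by the Ricci tensor, so R^i_{jkl} = 0: the metric is flat (curvilinear coordinates on flat space).
Yes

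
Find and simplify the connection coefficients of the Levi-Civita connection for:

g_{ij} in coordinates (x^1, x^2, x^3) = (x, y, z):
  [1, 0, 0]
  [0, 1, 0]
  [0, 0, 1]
Using Γ^k_{ij} = (1/2) g^{km} (∂_i g_{mj} + ∂_j g_{mi} - ∂_m g_{ij}); the metric is diagonal, so only the m = k term contributes.
Every metric component is constant, so all ∂_m g_{ij} = 0 and every Christoffel symbol vanishes.
All Christoffel symbols are zero.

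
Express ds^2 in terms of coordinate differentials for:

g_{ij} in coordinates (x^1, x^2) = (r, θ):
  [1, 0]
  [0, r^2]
ds^2 = g_{ij} dx^i dx^j; only the non-zero components contribute.
ds^2 = dr^2 + r^2 dθ^2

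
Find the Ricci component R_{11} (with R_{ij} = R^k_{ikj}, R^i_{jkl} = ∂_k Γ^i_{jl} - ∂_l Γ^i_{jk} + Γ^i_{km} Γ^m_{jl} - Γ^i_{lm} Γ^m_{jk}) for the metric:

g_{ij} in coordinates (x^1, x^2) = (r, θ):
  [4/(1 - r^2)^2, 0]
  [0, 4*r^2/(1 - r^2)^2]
Non-zero Christoffel symbols (Γ^k_{ij} = Γ^k_{ji}):
Γ^r_{r r} = 2*r/(1 - r^2)
Γ^r_{θ θ} = (r^3 + r)/(r^2 - 1)
Γ^θ_{r θ} = (-r^2 - 1)/(r^3 - r)
R^r_{r r r} = 0 (a repeated index in an antisymmetric pair)
R^θ_{r θ r} = ∂_θ Γ^θ_{r r} - ∂_r Γ^θ_{r θ} + Γ^θ_{θ m} Γ^m_{r r} - Γ^θ_{r m} Γ^m_{r θ}
  = (0) - ((r^4 + 4*r^2 - 1)/(r^3 - r)^2) + (2*(r^2 + 1)/(r^2 - 1)^2) - ((r^2 + 1)^2/(r^3 - r)^2) = -4/(r^2 - 1)^2
R_{rr} = R^r_{r r r} + R^θ_{r θ r} = (0) + (-4/(r^2 - 1)^2) = -4/(r^2 - 1)^2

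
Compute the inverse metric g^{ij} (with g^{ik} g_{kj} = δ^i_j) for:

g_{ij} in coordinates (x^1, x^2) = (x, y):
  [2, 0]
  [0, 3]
The metric is diagonal, so g^{ij} is diagonal with entries 1/g_{ii}: diag(1/2, 1/3).
g^{ij}:
  [1/2, 0]
  [0, 1/3]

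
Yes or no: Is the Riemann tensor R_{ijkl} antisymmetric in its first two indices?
R_{ijkl} = -R_{jikl} (follows from metric compatibility).
Yes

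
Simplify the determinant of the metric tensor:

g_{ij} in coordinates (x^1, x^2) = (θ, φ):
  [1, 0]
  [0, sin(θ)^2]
For a 2×2 metric: det(g) = g_{11}·g_{22} - g_{12}·g_{21}
= (1)·(sin(θ)^2) - (0)·(0)
= sin(θ)^2 - 0
det(g) = sin(θ)^2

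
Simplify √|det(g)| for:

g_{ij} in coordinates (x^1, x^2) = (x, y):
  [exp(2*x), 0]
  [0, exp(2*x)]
det(g) = exp(4*x)
√|det(g)| = exp(2*x)
Volume element: dV = exp(2*x) dx dy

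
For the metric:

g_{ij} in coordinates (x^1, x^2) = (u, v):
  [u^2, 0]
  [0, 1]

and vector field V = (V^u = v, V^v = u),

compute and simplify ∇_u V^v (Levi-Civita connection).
Non-zero Christoffel symbols:
Γ^u_{u u} = 1/u
∇_u V^v = ∂_u V^v + Γ^v_{u j} V^j
  = (1) + (0)(v) + (0)(u)
  = 1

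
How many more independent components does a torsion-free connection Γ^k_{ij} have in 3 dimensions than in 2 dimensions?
Independent components in n dimensions: n × n(n+1)/2 = n^2(n+1)/2.
3D: 3 × 6 = 18
2D: 2 × 3 = 6
Difference = 18 - 6 = 12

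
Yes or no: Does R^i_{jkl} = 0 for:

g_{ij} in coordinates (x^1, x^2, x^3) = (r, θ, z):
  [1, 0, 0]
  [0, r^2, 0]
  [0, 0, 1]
Non-zero Christoffel symbols:
Γ^r_{θ θ} = -r
Γ^θ_{r θ} = 1/r
Ricci tensor: R_{rr} = 0, R_{rθ} = 0, R_{rz} = 0, R_{θθ} = 0, R_{θz} = 0, R_{zz} = 0
All R_{ij} vanish; in 3 dimensions the Riemann tensor is fully determined by the Ricci tensor, so R^i_{jkl} = 0: the metric is flat (curvilinear coordinates on flat space).
Yes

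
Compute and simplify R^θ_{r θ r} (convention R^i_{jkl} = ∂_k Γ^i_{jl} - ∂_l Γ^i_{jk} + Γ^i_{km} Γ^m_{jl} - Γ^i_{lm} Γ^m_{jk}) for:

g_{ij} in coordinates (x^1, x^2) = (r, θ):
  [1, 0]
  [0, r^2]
Non-zero Christoffel symbols (Γ^k_{ij} = Γ^k_{ji}):
Γ^r_{θ θ} = -r
Γ^θ_{r θ} = 1/r
R^θ_{r θ r} = ∂_θ Γ^θ_{r r} - ∂_r Γ^θ_{r θ} + Γ^θ_{θ m} Γ^m_{r r} - Γ^θ_{r m} Γ^m_{r θ}
  = (0) - (-1/r^2) + (0) - (1/r^2) = 0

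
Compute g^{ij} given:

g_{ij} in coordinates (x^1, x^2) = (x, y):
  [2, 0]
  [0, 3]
The metric is diagonal, so g^{ij} is diagonal with entries 1/g_{ii}: diag(1/2, 1/3).
g^{ij}:
  [1/2, 0]
  [0, 1/3]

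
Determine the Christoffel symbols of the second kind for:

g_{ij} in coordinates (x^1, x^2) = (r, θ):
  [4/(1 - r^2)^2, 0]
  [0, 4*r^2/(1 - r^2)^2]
Using Γ^k_{ij} = (1/2) g^{km} (∂_i g_{mj} + ∂_j g_{mi} - ∂_m g_{ij}); the metric is diagonal, so only the m = k term contributes.
Non-zero symbols (using the symmetry Γ^k_{ij} = Γ^k_{ji}):
Γ^r_{r r} = (1/2) g^{rr} (∂_r g_{rr} + ∂_r g_{rr} - ∂_r g_{rr}) = (1/2)((1 - r^2)^2/4)((16*r/(1 - r^2)^3) + (16*r/(1 - r^2)^3) - (16*r/(1 - r^2)^3)) = 2*r/(1 - r^2)
Γ^r_{θ θ} = (1/2) g^{rr} (∂_θ g_{rθ} + ∂_θ g_{rθ} - ∂_r g_{θθ}) = (1/2)((1 - r^2)^2/4)((0) + (0) - (-8*(r^3 + r)/(r^2 - 1)^3)) = (r^3 + r)/(r^2 - 1)
Γ^θ_{r θ} = (1/2) g^{θθ} (∂_r g_{θθ} + ∂_θ g_{θr} - ∂_θ g_{rθ}) = (1/2)((1 - r^2)^2/(4*r^2))((-8*(r^3 + r)/(r^2 - 1)^3) + (0) - (0)) = (-r^2 - 1)/(r^3 - r)
All other Christoffel symbols are zero.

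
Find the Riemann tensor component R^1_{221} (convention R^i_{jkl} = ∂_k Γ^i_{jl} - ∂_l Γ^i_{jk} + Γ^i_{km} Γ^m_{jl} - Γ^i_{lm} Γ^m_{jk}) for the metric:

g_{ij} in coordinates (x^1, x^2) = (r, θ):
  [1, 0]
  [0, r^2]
Non-zero Christoffel symbols (Γ^k_{ij} = Γ^k_{ji}):
Γ^r_{θ θ} = -r
Γ^θ_{r θ} = 1/r
R^r_{θ θ r} = ∂_θ Γ^r_{θ r} - ∂_r Γ^r_{θ θ} + Γ^r_{θ m} Γ^m_{θ r} - Γ^r_{r m} Γ^m_{θ θ}
  = (0) - (-1) + (-1) - (0) = 0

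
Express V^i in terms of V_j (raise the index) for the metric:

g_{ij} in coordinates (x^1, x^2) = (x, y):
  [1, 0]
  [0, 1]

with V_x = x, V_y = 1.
Inverse metric (diagonal): g^{xx} = 1, g^{yy} = 1
V^i = g^{ij} V_j:
V^x = (1)(x) + (0)(1) = x
V^y = (0)(x) + (1)(1) = 1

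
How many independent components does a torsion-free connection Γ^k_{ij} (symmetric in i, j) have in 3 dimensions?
Γ^k_{ij} has n choices for the upper index and n(n+1)/2 independent symmetric lower index pairs.
Total = 3 × 3×4/2 = 3 × 6 = 18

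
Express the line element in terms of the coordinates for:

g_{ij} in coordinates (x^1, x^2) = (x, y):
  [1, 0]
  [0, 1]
ds^2 = g_{ij} dx^i dx^j; only the non-zero components contribute.
ds^2 = dx^2 + dy^2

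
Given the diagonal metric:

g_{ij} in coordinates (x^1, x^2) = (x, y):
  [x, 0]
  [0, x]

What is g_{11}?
With x^1 = x, x^2 = y, g_{11} = g_{xx} is the row-1, column-1 entry of the matrix.
g_{11} = x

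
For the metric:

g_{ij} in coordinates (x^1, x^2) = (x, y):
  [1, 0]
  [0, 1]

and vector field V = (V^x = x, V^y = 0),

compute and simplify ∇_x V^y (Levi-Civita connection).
All Christoffel symbols are zero.
∇_x V^y = ∂_x V^y + Γ^y_{x j} V^j
  = (0) + (0)(x) + (0)(0)
  = 0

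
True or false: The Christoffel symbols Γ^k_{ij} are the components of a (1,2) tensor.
Under a change of coordinates Γ picks up an inhomogeneous term ∂²x/∂x'∂x'; e.g. Γ = 0 in Cartesian coordinates but Γ^r_{θθ} = -r in polar coordinates on the same flat plane.
False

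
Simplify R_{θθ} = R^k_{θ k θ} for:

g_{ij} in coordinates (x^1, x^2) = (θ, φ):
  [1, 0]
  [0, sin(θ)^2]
Non-zero Christoffel symbols (Γ^k_{ij} = Γ^k_{ji}):
Γ^θ_{φ φ} = -sin(2*θ)/2
Γ^φ_{θ φ} = 1/tan(θ)
R^θ_{θ θ θ} = 0 (a repeated index in an antisymmetric pair)
R^φ_{θ φ θ} = ∂_φ Γ^φ_{θ θ} - ∂_θ Γ^φ_{θ φ} + Γ^φ_{φ m} Γ^m_{θ θ} - Γ^φ_{θ m} Γ^m_{θ φ}
  = (0) - (-1/sin(θ)^2) + (0) - (1/tan(θ)^2) = 1
R_{θθ} = R^θ_{θ θ θ} + R^φ_{θ φ θ} = (0) + (1) = 1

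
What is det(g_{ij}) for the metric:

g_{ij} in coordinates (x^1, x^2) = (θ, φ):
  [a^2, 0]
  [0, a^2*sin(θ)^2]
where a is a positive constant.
For a 2×2 metric: det(g) = g_{11}·g_{22} - g_{12}·g_{21}
= (a^2)·(a^2*sin(θ)^2) - (0)·(0)
= a^4*sin(θ)^2 - 0
det(g) = a^4*sin(θ)^2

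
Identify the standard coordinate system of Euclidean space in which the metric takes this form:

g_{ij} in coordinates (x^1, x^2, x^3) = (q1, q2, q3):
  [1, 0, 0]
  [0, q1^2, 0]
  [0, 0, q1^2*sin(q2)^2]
The line element ds^2 = dq1^2 + q1^2 dq2^2 + q1^2 sin(q2)^2 dq3^2 is dr^2 + r^2 dθ^2 + r^2 sin(θ)^2 dφ^2 with q1 = r, q2 = θ, q3 = φ.
spherical coordinates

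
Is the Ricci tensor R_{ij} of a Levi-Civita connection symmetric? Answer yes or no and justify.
R_{ij} = R^k_{ikj}; the pair symmetry R_{kilj} = R_{ljki} gives R_{ij} = R_{ji}.
Yes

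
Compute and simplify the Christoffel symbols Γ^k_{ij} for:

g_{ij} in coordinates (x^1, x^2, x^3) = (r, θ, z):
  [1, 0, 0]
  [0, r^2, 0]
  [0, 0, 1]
Using Γ^k_{ij} = (1/2) g^{km} (∂_i g_{mj} + ∂_j g_{mi} - ∂_m g_{ij}); the metric is diagonal, so only the m = k term contributes.
Non-zero symbols (using the symmetry Γ^k_{ij} = Γ^k_{ji}):
Γ^r_{θ θ} = (1/2) g^{rr} (∂_θ g_{rθ} + ∂_θ g_{rθ} - ∂_r g_{θθ}) = (1/2)(1)((0) + (0) - (2*r)) = -r
Γ^θ_{r θ} = (1/2) g^{θθ} (∂_r g_{θθ} + ∂_θ g_{θr} - ∂_θ g_{rθ}) = (1/2)(1/r^2)((2*r) + (0) - (0)) = 1/r
All other Christoffel symbols are zero.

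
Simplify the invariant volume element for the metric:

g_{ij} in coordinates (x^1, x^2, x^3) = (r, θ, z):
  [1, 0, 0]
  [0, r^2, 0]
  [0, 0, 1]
det(g) = r^2
√|det(g)| = r
Volume element: dV = r dr dθ dz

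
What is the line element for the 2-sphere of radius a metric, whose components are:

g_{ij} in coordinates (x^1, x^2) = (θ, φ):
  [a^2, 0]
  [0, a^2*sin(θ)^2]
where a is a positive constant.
ds^2 = g_{ij} dx^i dx^j; only the non-zero components contribute.
ds^2 = a^2 dθ^2 + a^2*sin(θ)^2 dφ^2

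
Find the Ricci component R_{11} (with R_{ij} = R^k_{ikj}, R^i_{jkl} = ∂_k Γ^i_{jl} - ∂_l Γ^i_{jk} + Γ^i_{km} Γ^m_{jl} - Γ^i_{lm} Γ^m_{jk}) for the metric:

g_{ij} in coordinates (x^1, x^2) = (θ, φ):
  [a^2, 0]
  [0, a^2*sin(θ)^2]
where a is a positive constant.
Non-zero Christoffel symbols (Γ^k_{ij} = Γ^k_{ji}):
Γ^θ_{φ φ} = -sin(2*θ)/2
Γ^φ_{θ φ} = 1/tan(θ)
R^θ_{θ θ θ} = 0 (a repeated index in an antisymmetric pair)
R^φ_{θ φ θ} = ∂_φ Γ^φ_{θ θ} - ∂_θ Γ^φ_{θ φ} + Γ^φ_{φ m} Γ^m_{θ θ} - Γ^φ_{θ m} Γ^m_{θ φ}
  = (0) - (-1/sin(θ)^2) + (0) - (1/tan(θ)^2) = 1
R_{θθ} = R^θ_{θ θ θ} + R^φ_{θ φ θ} = (0) + (1) = 1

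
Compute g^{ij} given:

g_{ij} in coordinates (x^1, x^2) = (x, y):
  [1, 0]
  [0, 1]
The metric is diagonal, so g^{ij} is diagonal with entries 1/g_{ii}: diag(1, 1).
g^{ij}:
  [1, 0]
  [0, 1]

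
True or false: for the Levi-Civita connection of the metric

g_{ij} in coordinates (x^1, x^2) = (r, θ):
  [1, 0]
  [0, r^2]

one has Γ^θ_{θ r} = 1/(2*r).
Γ^θ_{θ r} = (1/2) g^{θθ} (∂_θ g_{θr} + ∂_r g_{θθ} - ∂_θ g_{θr}) = (1/2)(1/r^2)((0) + (2*r) - (0)) = 1/r
This differs from the proposed value 1/(2*r).
False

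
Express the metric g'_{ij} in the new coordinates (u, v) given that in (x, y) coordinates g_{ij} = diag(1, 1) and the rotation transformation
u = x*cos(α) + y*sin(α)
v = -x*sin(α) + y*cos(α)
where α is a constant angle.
Invert the transformation: x = u*cos(α) - v*sin(α), y = u*sin(α) + v*cos(α)
g'_{ij} = (∂x^k/∂x'^i)(∂x^l/∂x'^j) g_{kl}; with g_{kl} = δ_{kl} this is Σ_k (∂x^k/∂x'^i)(∂x^k/∂x'^j).
Jacobian: ∂x/∂u = cos(α), ∂x/∂v = -sin(α), ∂y/∂u = sin(α), ∂y/∂v = cos(α)
g'_{uu} = (cos(α))(cos(α)) + (sin(α))(sin(α)) = 1
g'_{uv} = (cos(α))(-sin(α)) + (sin(α))(cos(α)) = 0
g'_{vv} = (-sin(α))(-sin(α)) + (cos(α))(cos(α)) = 1
g'_{ij} = diag(1, 1)
The Euclidean metric is invariant under rotations.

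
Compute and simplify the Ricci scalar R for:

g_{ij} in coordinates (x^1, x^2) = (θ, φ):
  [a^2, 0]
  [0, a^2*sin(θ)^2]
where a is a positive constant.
Non-zero Christoffel symbols (Γ^k_{ij} = Γ^k_{ji}):
Γ^θ_{φ φ} = -sin(2*θ)/2
Γ^φ_{θ φ} = 1/tan(θ)
Ricci tensor (R_{ij} = R^k_{ikj}): R_{θθ} = 1, R_{θφ} = 0, R_{φφ} = sin(θ)^2
Inverse metric: g^{θθ} = 1/a^2, g^{φφ} = 1/(a^2*sin(θ)^2)
R = g^{ij} R_{ij} = (1/a^2)(1) + (1/(a^2*sin(θ)^2))(sin(θ)^2) = 2/a^2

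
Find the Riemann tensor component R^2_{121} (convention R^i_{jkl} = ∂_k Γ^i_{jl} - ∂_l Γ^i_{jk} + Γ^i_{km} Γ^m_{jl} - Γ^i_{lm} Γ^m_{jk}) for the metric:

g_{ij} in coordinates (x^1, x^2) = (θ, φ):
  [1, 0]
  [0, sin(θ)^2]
Non-zero Christoffel symbols (Γ^k_{ij} = Γ^k_{ji}):
Γ^θ_{φ φ} = -sin(2*θ)/2
Γ^φ_{θ φ} = 1/tan(θ)
R^φ_{θ φ θ} = ∂_φ Γ^φ_{θ θ} - ∂_θ Γ^φ_{θ φ} + Γ^φ_{φ m} Γ^m_{θ θ} - Γ^φ_{θ m} Γ^m_{θ φ}
  = (0) - (-1/sin(θ)^2) + (0) - (1/tan(θ)^2) = 1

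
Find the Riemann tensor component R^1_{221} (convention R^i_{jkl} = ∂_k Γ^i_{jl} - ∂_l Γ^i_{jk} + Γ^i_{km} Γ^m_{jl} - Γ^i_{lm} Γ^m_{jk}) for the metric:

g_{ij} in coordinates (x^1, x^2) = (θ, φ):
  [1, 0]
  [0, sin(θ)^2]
Non-zero Christoffel symbols (Γ^k_{ij} = Γ^k_{ji}):
Γ^θ_{φ φ} = -sin(2*θ)/2
Γ^φ_{θ φ} = 1/tan(θ)
R^θ_{φ φ θ} = ∂_φ Γ^θ_{φ θ} - ∂_θ Γ^θ_{φ φ} + Γ^θ_{φ m} Γ^m_{φ θ} - Γ^θ_{θ m} Γ^m_{φ φ}
  = (0) - (-cos(2*θ)) + (-cos(θ)^2) - (0) = -sin(θ)^2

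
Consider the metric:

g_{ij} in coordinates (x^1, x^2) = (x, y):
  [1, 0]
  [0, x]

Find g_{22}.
With x^1 = x, x^2 = y, g_{22} = g_{yy} is the row-2, column-2 entry of the matrix.
g_{22} = x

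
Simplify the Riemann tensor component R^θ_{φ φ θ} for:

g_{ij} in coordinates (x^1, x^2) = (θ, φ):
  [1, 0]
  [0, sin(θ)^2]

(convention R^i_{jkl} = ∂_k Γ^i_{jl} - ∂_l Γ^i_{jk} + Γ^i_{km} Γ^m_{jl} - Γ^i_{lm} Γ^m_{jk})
Non-zero Christoffel symbols (Γ^k_{ij} = Γ^k_{ji}):
Γ^θ_{φ φ} = -sin(2*θ)/2
Γ^φ_{θ φ} = 1/tan(θ)
R^θ_{φ φ θ} = ∂_φ Γ^θ_{φ θ} - ∂_θ Γ^θ_{φ φ} + Γ^θ_{φ m} Γ^m_{φ θ} - Γ^θ_{θ m} Γ^m_{φ φ}
  = (0) - (-cos(2*θ)) + (-cos(θ)^2) - (0) = -sin(θ)^2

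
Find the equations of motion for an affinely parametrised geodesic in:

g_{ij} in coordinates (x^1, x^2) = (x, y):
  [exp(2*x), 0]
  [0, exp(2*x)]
Geodesic equation: d^2x^k/dλ^2 + Γ^k_{ij} (dx^i/dλ)(dx^j/dλ) = 0.
Non-zero Christoffel symbols:
Γ^x_{x x} = 1
Γ^x_{y y} = -1
Γ^y_{x y} = 1
Substituting (the symmetric pair Γ^k_{ij}, Γ^k_{ji} combines into a factor 2):
d^2x/dλ^2 + (dx/dλ)^2 - (dy/dλ)^2 = 0
d^2y/dλ^2 + 2 (dx/dλ)(dy/dλ) = 0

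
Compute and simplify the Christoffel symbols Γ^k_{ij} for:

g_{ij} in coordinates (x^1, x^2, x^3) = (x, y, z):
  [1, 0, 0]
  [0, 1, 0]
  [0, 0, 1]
Using Γ^k_{ij} = (1/2) g^{km} (∂_i g_{mj} + ∂_j g_{mi} - ∂_m g_{ij}); the metric is diagonal, so only the m = k term contributes.
Every metric component is constant, so all ∂_m g_{ij} = 0 and every Christoffel symbol vanishes.
All Christoffel symbols are zero.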